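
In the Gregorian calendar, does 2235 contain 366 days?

2235 is not a leap year.

No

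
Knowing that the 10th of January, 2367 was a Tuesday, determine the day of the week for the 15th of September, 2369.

Monday

January 2367: 31 − 10 = 21 days remain.
Then 31 full months totalling 943 days.
September 1–15, 2369: 15 days.
Total: 21 + 943 + 15 = 979 days.
979 mod 7 = 6, so 6 days after Tuesday is Monday.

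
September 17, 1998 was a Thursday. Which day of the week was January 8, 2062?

Sunday

From September 17, 1998 to September 17, 2061: 63 years, of which 16 contain a Feb 29 — 47×365 + 16×366 = 23011 days.
(2000 is a leap year (divisible by 400).)
September 2061: 30 − 17 = 13 days remain.
Then October (31), November (30), December (31): 31 + 30 + 31 = 92 days.
January 1–8, 2062: 8 days.
Residual: 113 days.
Total: 23124 days.
23124 mod 7 = 3, so 3 days after Thursday is Sunday.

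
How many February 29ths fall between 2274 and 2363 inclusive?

Years divisible by 4: 2276, 2280, …, 2360 — 22 in all.
Of these, 2300 is divisible by 100 but not 400, so not leap.
Leap years: 22 − 1 = 21.

21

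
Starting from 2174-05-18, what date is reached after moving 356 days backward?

2173-05-27

Count 356 days before May 18, 2174:
Day-of-year of May 27, 2173: 147.
Day-of-year of May 18, 2174: 138.
2173 has 365 days, so 365 − 147 = 218 days remain in 2173.
Total: 218 + 138 = 356 days.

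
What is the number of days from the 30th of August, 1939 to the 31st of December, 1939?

123

August 1939: 31 − 30 = 1 day remains.
Then September (30), October (31), November (30): 30 + 31 + 30 = 91 days.
December 1–31, 1939: 31 days.
Total: 1 + 91 + 31 = 123 days.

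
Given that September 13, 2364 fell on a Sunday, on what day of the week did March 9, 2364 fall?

Count forward from the earlier date (March 9, 2364) to the later (September 13, 2364):
March 2364: 31 − 9 = 22 days remain.
Then April (30), May (31), June (30), July (31), August (31): 30 + 31 + 30 + 31 + 31 = 153 days.
September 1–13, 2364: 13 days.
Total: 22 + 153 + 13 = 188 days.
188 mod 7 = 6, so 6 days before Sunday is Monday.

Monday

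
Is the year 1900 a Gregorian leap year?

No

1900 is not a leap year (divisible by 100 but not 400).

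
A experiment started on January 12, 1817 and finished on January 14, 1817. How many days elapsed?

Within January 1817: 14 − 12 = 2 days.

2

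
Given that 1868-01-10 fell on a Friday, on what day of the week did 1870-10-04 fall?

Day-of-year of January 10, 1868: 10.
Day-of-year of October 4, 1870: 277.
1868 has 366 days, so 366 − 10 = 356 days remain in 1868.
Full years: 1869: 365. Sum = 365.
Total: 356 + 365 + 277 = 998 days.
998 mod 7 = 4, so 4 days after Friday is Tuesday.

Tuesday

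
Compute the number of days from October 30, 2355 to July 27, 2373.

From October 30, 2355 to October 30, 2372: 17 years, of which 5 contain a Feb 29 — 12×365 + 5×366 = 6210 days.
October 2372: 31 − 30 = 1 day remains.
Then November (30), December (31), January (31), February 2373 (28), March (31), April (30), May (31), June (30): 30 + 31 + 31 + 28 + 31 + 30 + 31 + 30 = 242 days.
July 1–27, 2373: 27 days.
Residual: 270 days.
Total: 6480 days.

6480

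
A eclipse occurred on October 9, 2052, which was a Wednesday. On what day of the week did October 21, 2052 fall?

Within October 2052: 21 − 9 = 12 days.
12 mod 7 = 5, so 5 days after Wednesday is Monday.

Monday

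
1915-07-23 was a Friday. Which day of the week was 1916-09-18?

Day-of-year of July 23, 1915: 204.
Day-of-year of September 18, 1916: 262.
1915 has 365 days, so 365 − 204 = 161 days remain in 1915.
Total: 161 + 262 = 423 days.
423 mod 7 = 3, so 3 days after Friday is Monday.

Monday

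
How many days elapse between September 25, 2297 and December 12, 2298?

September 2297: 30 − 25 = 5 days remain.
Then 14 full months totalling 426 days.
December 1–12, 2298: 12 days.
Total: 5 + 426 + 12 = 443 days.

443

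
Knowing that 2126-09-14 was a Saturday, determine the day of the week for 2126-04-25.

Count forward from the earlier date (April 25, 2126) to the later (September 14, 2126):
April 2126: 30 − 25 = 5 days remain.
Then May (31), June (30), July (31), August (31): 31 + 30 + 31 + 31 = 123 days.
September 1–14, 2126: 14 days.
Total: 5 + 123 + 14 = 142 days.
142 mod 7 = 2, so 2 days before Saturday is Thursday.

Thursday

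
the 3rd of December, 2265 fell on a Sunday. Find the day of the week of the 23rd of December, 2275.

From December 3, 2265 to December 3, 2275: 10 years, of which 2 contain a Feb 29 — 8×365 + 2×366 = 3652 days.
Within December 2275: 23 − 3 = 20 days.
Total: 3672 days.
3672 mod 7 = 4, so 4 days after Sunday is Thursday.

Thursday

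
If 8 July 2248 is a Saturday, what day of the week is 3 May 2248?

Wednesday

Count forward from the earlier date (May 3, 2248) to the later (July 8, 2248):
May 2248: 31 − 3 = 28 days remain.
Then June (30): 30 days.
July 1–8, 2248: 8 days.
Total: 28 + 30 + 8 = 66 days.
66 mod 7 = 3, so 3 days before Saturday is Wednesday.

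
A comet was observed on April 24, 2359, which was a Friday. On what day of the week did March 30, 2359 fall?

Monday

Count forward from the earlier date (March 30, 2359) to the later (April 24, 2359):
March 2359: 31 − 30 = 1 day remains.
April 1–24, 2359: 24 days.
Total: 1 + 24 = 25 days.
25 mod 7 = 4, so 4 days before Friday is Monday.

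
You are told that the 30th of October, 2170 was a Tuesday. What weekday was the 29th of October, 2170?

Count forward from the earlier date (October 29, 2170) to the later (October 30, 2170):
Within October 2170: 30 − 29 = 1 day.
1 mod 7 = 1, so 1 day before Tuesday is Monday.

Monday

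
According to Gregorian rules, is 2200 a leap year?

No

2200 is not a leap year (divisible by 100 but not 400).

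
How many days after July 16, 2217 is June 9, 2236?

Day-of-year of July 16, 2217: 197.
Day-of-year of June 9, 2236: 161.
2217 has 365 days, so 365 − 197 = 168 days remain in 2217.
Full years 2218–2235: 14 common + 4 leap = 14×365 + 4×366 = 6574 days.
Total: 168 + 6574 + 161 = 6903 days.

6903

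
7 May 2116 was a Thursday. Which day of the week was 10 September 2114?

Monday

Count forward from the earlier date (September 10, 2114) to the later (May 7, 2116):
September 2114: 30 − 10 = 20 days remain.
Then 19 full months totalling 578 days.
May 1–7, 2116: 7 days.
Total: 20 + 578 + 7 = 605 days.
605 mod 7 = 3, so 3 days before Thursday is Monday.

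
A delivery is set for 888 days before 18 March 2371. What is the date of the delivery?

11 October 2368

Count 888 days before March 18, 2371:
Day-of-year of October 11, 2368: 285.
Day-of-year of March 18, 2371: 77.
2368 has 366 days, so 366 − 285 = 81 days remain in 2368.
Full years: 2369: 365; 2370: 365. Sum = 730.
Total: 81 + 730 + 77 = 888 days.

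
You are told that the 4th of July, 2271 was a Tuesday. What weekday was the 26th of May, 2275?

Wednesday

July 4, 2271 → July 4, 2272: 366 days (2272 is a leap year).
July 4, 2272 → July 4, 2273: 365 days.
July 4, 2273 → July 4, 2274: 365 days.
July 2274: 31 − 4 = 27 days remain.
Then 9 full months totalling 273 days.
May 1–26, 2275: 26 days.
Residual: 326 days.
Total: 1422 days.
1422 mod 7 = 1, so 1 day after Tuesday is Wednesday.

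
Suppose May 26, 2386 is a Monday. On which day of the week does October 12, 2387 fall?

Monday

May 2386: 31 − 26 = 5 days remain.
Then 16 full months totalling 487 days.
October 1–12, 2387: 12 days.
Total: 5 + 487 + 12 = 504 days.
504 is a multiple of 7, so October 12, 2387 falls on the same weekday: Monday.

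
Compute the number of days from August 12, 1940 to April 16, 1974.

12300

From August 12, 1940 to August 12, 1973: 33 years, of which 8 contain a Feb 29 — 25×365 + 8×366 = 12053 days.
August 1973: 31 − 12 = 19 days remain.
Then September (30), October (31), November (30), December (31), January (31), February 1974 (28), March (31): 30 + 31 + 30 + 31 + 31 + 28 + 31 = 212 days.
April 1–16, 1974: 16 days.
Residual: 247 days.
Total: 12300 days.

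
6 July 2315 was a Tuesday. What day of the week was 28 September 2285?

Monday

Count forward from the earlier date (September 28, 2285) to the later (July 6, 2315):
From September 28, 2285 to September 28, 2314: 29 years, of which 6 contain a Feb 29 — 23×365 + 6×366 = 10591 days.
(2300 is not a leap year (divisible by 100 but not 400).)
September 2314: 30 − 28 = 2 days remain.
Then 9 full months totalling 273 days.
July 1–6, 2315: 6 days.
Residual: 281 days.
Total: 10872 days.
10872 mod 7 = 1, so 1 day before Tuesday is Monday.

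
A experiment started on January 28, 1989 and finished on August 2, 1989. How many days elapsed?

186

January 1989: 31 − 28 = 3 days remain.
Then February 1989 (28), March (31), April (30), May (31), June (30), July (31): 28 + 31 + 30 + 31 + 30 + 31 = 181 days.
August 1–2, 1989: 2 days.
Total: 3 + 181 + 2 = 186 days.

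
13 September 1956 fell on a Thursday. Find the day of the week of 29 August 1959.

Saturday

September 13, 1956 → September 13, 1957: 365 days.
September 13, 1957 → September 13, 1958: 365 days.
September 1958: 30 − 13 = 17 days remain.
Then 10 full months totalling 304 days.
August 1–29, 1959: 29 days.
Residual: 350 days.
Total: 1080 days.
1080 mod 7 = 2, so 2 days after Thursday is Saturday.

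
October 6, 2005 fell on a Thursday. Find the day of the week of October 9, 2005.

Sunday

Within October 2005: 9 − 6 = 3 days.
3 mod 7 = 3, so 3 days after Thursday is Sunday.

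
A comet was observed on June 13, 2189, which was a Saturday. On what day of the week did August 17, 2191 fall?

Wednesday

June 2189: 30 − 13 = 17 days remain.
Then 25 full months totalling 761 days.
August 1–17, 2191: 17 days.
Total: 17 + 761 + 17 = 795 days.
795 mod 7 = 4, so 4 days after Saturday is Wednesday.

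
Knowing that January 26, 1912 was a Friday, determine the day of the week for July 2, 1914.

Thursday

Day-of-year of January 26, 1912: 26.
Day-of-year of July 2, 1914: 183.
1912 has 366 days, so 366 − 26 = 340 days remain in 1912.
Full years: 1913: 365. Sum = 365.
Total: 340 + 365 + 183 = 888 days.
888 mod 7 = 6, so 6 days after Friday is Thursday.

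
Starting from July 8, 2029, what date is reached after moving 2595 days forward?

August 15, 2036

Count 2595 days after July 8, 2029:
Day-of-year of July 8, 2029: 189.
Day-of-year of August 15, 2036: 228.
2029 has 365 days, so 365 − 189 = 176 days remain in 2029.
Full years: 2030: 365; 2031: 365; 2032: 366; 2033: 365; 2034: 365; 2035: 365. Sum = 2191.
Total: 176 + 2191 + 228 = 2595 days.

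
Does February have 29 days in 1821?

No

1821 is not a leap year.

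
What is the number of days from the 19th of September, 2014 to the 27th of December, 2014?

September 2014: 30 − 19 = 11 days remain.
Then October (31), November (30): 31 + 30 = 61 days.
December 1–27, 2014: 27 days.
Total: 11 + 61 + 27 = 99 days.

99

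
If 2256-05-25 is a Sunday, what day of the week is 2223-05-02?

Friday

Count forward from the earlier date (May 2, 2223) to the later (May 25, 2256):
Day-of-year of May 2, 2223: 122.
Day-of-year of May 25, 2256: 146.
2223 has 365 days, so 365 − 122 = 243 days remain in 2223.
Full years 2224–2255: 24 common + 8 leap = 24×365 + 8×366 = 11688 days.
Total: 243 + 11688 + 146 = 12077 days.
12077 mod 7 = 2, so 2 days before Sunday is Friday.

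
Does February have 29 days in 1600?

1600 is a leap year (divisible by 400).

Yes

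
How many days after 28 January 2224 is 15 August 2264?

From January 28, 2224 to January 28, 2264: 40 years, of which 10 contain a Feb 29 — 30×365 + 10×366 = 14610 days.
January 2264: 31 − 28 = 3 days remain.
Then February 2264 (29), March (31), April (30), May (31), June (30), July (31): 29 + 31 + 30 + 31 + 30 + 31 = 182 days.
August 1–15, 2264: 15 days.
Residual: 200 days.
Total: 14810 days.

14810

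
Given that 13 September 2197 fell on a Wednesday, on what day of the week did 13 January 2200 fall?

September 13, 2197 → September 13, 2198: 365 days.
September 13, 2198 → September 13, 2199: 365 days.
September 2199: 30 − 13 = 17 days remain.
Then October (31), November (30), December (31): 31 + 30 + 31 = 92 days.
January 1–13, 2200: 13 days.
Residual: 122 days.
Total: 852 days.
852 mod 7 = 5, so 5 days after Wednesday is Monday.

Monday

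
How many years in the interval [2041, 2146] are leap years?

Years divisible by 4: 2044, 2048, …, 2144 — 26 in all.
Of these, 2100 is divisible by 100 but not 400, so not leap.
Leap years: 26 − 1 = 25.

25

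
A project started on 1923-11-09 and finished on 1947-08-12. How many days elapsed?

Day-of-year of November 9, 1923: 313.
Day-of-year of August 12, 1947: 224.
1923 has 365 days, so 365 − 313 = 52 days remain in 1923.
Full years 1924–1946: 17 common + 6 leap = 17×365 + 6×366 = 8401 days.
Total: 52 + 8401 + 224 = 8677 days.

8677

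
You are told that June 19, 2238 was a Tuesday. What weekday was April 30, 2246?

From June 19, 2238 to June 19, 2245: 7 years, of which 2 contain a Feb 29 — 5×365 + 2×366 = 2557 days.
June 2245: 30 − 19 = 11 days remain.
Then 9 full months totalling 274 days.
April 1–30, 2246: 30 days.
Residual: 315 days.
Total: 2872 days.
2872 mod 7 = 2, so 2 days after Tuesday is Thursday.

Thursday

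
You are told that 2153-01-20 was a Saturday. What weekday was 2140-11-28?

Count forward from the earlier date (November 28, 2140) to the later (January 20, 2153):
Day-of-year of November 28, 2140: 333.
Day-of-year of January 20, 2153: 20.
2140 has 366 days, so 366 − 333 = 33 days remain in 2140.
Full years 2141–2152: 9 common + 3 leap = 9×365 + 3×366 = 4383 days.
Total: 33 + 4383 + 20 = 4436 days.
4436 mod 7 = 5, so 5 days before Saturday is Monday.

Monday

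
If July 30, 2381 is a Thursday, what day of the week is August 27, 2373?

Count forward from the earlier date (August 27, 2373) to the later (July 30, 2381):
From August 27, 2373 to August 27, 2380: 7 years, of which 2 contain a Feb 29 — 5×365 + 2×366 = 2557 days.
August 2380: 31 − 27 = 4 days remain.
Then 10 full months totalling 303 days.
July 1–30, 2381: 30 days.
Residual: 337 days.
Total: 2894 days.
2894 mod 7 = 3, so 3 days before Thursday is Monday.

Monday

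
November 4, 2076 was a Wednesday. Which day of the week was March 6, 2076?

Count forward from the earlier date (March 6, 2076) to the later (November 4, 2076):
March 2076: 31 − 6 = 25 days remain.
Then April (30), May (31), June (30), July (31), August (31), September (30), October (31): 30 + 31 + 30 + 31 + 31 + 30 + 31 = 214 days.
November 1–4, 2076: 4 days.
Total: 25 + 214 + 4 = 243 days.
243 mod 7 = 5, so 5 days before Wednesday is Friday.

Friday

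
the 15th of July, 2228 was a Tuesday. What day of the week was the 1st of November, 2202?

Monday

Count forward from the earlier date (November 1, 2202) to the later (July 15, 2228):
Day-of-year of November 1, 2202: 305.
Day-of-year of July 15, 2228: 197.
2202 has 365 days, so 365 − 305 = 60 days remain in 2202.
Full years 2203–2227: 19 common + 6 leap = 19×365 + 6×366 = 9131 days.
Total: 60 + 9131 + 197 = 9388 days.
9388 mod 7 = 1, so 1 day before Tuesday is Monday.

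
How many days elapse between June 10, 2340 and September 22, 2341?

June 2340: 30 − 10 = 20 days remain.
Then 14 full months totalling 427 days.
September 1–22, 2341: 22 days.
Total: 20 + 427 + 22 = 469 days.

469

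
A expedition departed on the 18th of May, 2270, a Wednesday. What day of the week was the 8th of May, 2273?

Thursday

May 18, 2270 → May 18, 2271: 365 days.
May 18, 2271 → May 18, 2272: 366 days (2272 is a leap year).
May 2272: 31 − 18 = 13 days remain.
Then 11 full months totalling 334 days.
May 1–8, 2273: 8 days.
Residual: 355 days.
Total: 1086 days.
1086 mod 7 = 1, so 1 day after Wednesday is Thursday.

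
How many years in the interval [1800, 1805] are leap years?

Years divisible by 4 in [1800, 1805]: 1800, 1804.
Of these, 1800 is divisible by 100 but not 400, so not leap.
Leap years: 2 − 1 = 1.

1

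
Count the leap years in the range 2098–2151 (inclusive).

12

Years divisible by 4: 2100, 2104, …, 2148 — 13 in all.
Of these, 2100 is divisible by 100 but not 400, so not leap.
Leap years: 13 − 1 = 12.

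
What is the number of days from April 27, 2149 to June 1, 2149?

35

April 2149: 30 − 27 = 3 days remain.
Then May (31): 31 days.
June 1, 2149: 1 day.
Total: 3 + 31 + 1 = 35 days.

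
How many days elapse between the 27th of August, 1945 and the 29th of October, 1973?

10290

Day-of-year of August 27, 1945: 239.
Day-of-year of October 29, 1973: 302.
1945 has 365 days, so 365 − 239 = 126 days remain in 1945.
Full years 1946–1972: 20 common + 7 leap = 20×365 + 7×366 = 9862 days.
Total: 126 + 9862 + 302 = 10290 days.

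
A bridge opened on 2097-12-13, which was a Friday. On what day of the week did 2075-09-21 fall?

Saturday

Count forward from the earlier date (September 21, 2075) to the later (December 13, 2097):
Day-of-year of September 21, 2075: 264.
Day-of-year of December 13, 2097: 347.
2075 has 365 days, so 365 − 264 = 101 days remain in 2075.
Full years 2076–2096: 15 common + 6 leap = 15×365 + 6×366 = 7671 days.
Total: 101 + 7671 + 347 = 8119 days.
8119 mod 7 = 6, so 6 days before Friday is Saturday.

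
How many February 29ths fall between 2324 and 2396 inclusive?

Years divisible by 4: 2324, 2328, …, 2396 — 19 in all.
No century exceptions apply. Count: 19.

19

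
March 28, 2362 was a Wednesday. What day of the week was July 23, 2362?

March 2362: 31 − 28 = 3 days remain.
Then April (30), May (31), June (30): 30 + 31 + 30 = 91 days.
July 1–23, 2362: 23 days.
Total: 3 + 91 + 23 = 117 days.
117 mod 7 = 5, so 5 days after Wednesday is Monday.

Monday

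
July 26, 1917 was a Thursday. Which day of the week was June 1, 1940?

Saturday

Day-of-year of July 26, 1917: 207.
Day-of-year of June 1, 1940: 153.
1917 has 365 days, so 365 − 207 = 158 days remain in 1917.
Full years 1918–1939: 17 common + 5 leap = 17×365 + 5×366 = 8035 days.
Total: 158 + 8035 + 153 = 8346 days.
8346 mod 7 = 2, so 2 days after Thursday is Saturday.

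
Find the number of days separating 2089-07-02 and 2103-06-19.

5099

Day-of-year of July 2, 2089: 183.
Day-of-year of June 19, 2103: 170.
2089 has 365 days, so 365 − 183 = 182 days remain in 2089.
Full years 2090–2102: 11 common + 2 leap = 11×365 + 2×366 = 4747 days.
Total: 182 + 4747 + 170 = 5099 days.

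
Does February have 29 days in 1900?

1900 is not a leap year (divisible by 100 but not 400).

No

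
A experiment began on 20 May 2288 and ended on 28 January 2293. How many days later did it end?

1714

Day-of-year of May 20, 2288: 141.
Day-of-year of January 28, 2293: 28.
2288 has 366 days, so 366 − 141 = 225 days remain in 2288.
Full years: 2289: 365; 2290: 365; 2291: 365; 2292: 366. Sum = 1461.
Total: 225 + 1461 + 28 = 1714 days.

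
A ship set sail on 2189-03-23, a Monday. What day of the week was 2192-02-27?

March 23, 2189 → March 23, 2190: 365 days.
March 23, 2190 → March 23, 2191: 365 days.
March 2191: 31 − 23 = 8 days remain.
Then 10 full months totalling 306 days.
February 1–27, 2192: 27 days (2192 is a leap year).
Residual: 341 days.
Total: 1071 days.
1071 is a multiple of 7, so 2192-02-27 falls on the same weekday: Monday.

Monday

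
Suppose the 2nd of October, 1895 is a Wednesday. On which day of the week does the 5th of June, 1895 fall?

Wednesday

Count forward from the earlier date (June 5, 1895) to the later (October 2, 1895):
June 1895: 30 − 5 = 25 days remain.
Then July (31), August (31), September (30): 31 + 31 + 30 = 92 days.
October 1–2, 1895: 2 days.
Total: 25 + 92 + 2 = 119 days.
119 is a multiple of 7, so the 5th of June, 1895 falls on the same weekday: Wednesday.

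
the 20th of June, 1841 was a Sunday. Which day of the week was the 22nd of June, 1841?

Within June 1841: 22 − 20 = 2 days.
2 mod 7 = 2, so 2 days after Sunday is Tuesday.

Tuesday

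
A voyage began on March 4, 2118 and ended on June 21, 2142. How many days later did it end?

8875

From March 4, 2118 to March 4, 2142: 24 years, of which 6 contain a Feb 29 — 18×365 + 6×366 = 8766 days.
March 2142: 31 − 4 = 27 days remain.
Then April (30), May (31): 30 + 31 = 61 days.
June 1–21, 2142: 21 days.
Residual: 109 days.
Total: 8875 days.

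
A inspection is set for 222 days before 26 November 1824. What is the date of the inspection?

18 April 1824

Count 222 days before November 26, 1824:
April 1824: 30 − 18 = 12 days remain.
Then May (31), June (30), July (31), August (31), September (30), October (31): 31 + 30 + 31 + 31 + 30 + 31 = 184 days.
November 1–26, 1824: 26 days.
Total: 12 + 184 + 26 = 222 days.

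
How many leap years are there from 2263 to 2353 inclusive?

Years divisible by 4: 2264, 2268, …, 2352 — 23 in all.
Of these, 2300 is divisible by 100 but not 400, so not leap.
Leap years: 23 − 1 = 22.

22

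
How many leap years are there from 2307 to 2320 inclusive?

Years divisible by 4 in [2307, 2320]: 2308, 2312, 2316, 2320.
No century exceptions apply. Count: 4.

4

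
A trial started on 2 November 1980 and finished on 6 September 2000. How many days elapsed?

From November 2, 1980 to November 2, 1999: 19 years, of which 4 contain a Feb 29 — 15×365 + 4×366 = 6939 days.
November 1999: 30 − 2 = 28 days remain.
Then 9 full months totalling 275 days.
September 1–6, 2000: 6 days.
Residual: 309 days.
Total: 7248 days.

7248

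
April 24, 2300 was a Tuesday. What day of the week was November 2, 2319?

Sunday

From April 24, 2300 to April 24, 2319: 19 years, of which 4 contain a Feb 29 — 15×365 + 4×366 = 6939 days.
April 2319: 30 − 24 = 6 days remain.
Then May (31), June (30), July (31), August (31), September (30), October (31): 31 + 30 + 31 + 31 + 30 + 31 = 184 days.
November 1–2, 2319: 2 days.
Residual: 192 days.
Total: 7131 days.
7131 mod 7 = 5, so 5 days after Tuesday is Sunday.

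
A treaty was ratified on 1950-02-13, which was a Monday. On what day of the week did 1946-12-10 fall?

Tuesday

Count forward from the earlier date (December 10, 1946) to the later (February 13, 1950):
December 10, 1946 → December 10, 1947: 365 days.
December 10, 1947 → December 10, 1948: 366 days (1948 is a leap year).
December 10, 1948 → December 10, 1949: 365 days.
December 1949: 31 − 10 = 21 days remain.
Then January (31): 31 days.
February 1–13, 1950: 13 days (1950 is not a leap year).
Residual: 65 days.
Total: 1161 days.
1161 mod 7 = 6, so 6 days before Monday is Tuesday.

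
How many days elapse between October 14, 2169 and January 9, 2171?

452

Day-of-year of October 14, 2169: 287.
Day-of-year of January 9, 2171: 9.
2169 has 365 days, so 365 − 287 = 78 days remain in 2169.
Full years: 2170: 365. Sum = 365.
Total: 78 + 365 + 9 = 452 days.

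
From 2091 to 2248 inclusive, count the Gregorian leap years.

Years divisible by 4: 2092, 2096, …, 2248 — 40 in all.
Of these, 2100, 2200 are divisible by 100 but not 400, so not leap.
Leap years: 40 − 2 = 38.

38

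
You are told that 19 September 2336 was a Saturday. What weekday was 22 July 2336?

Count forward from the earlier date (July 22, 2336) to the later (September 19, 2336):
July 2336: 31 − 22 = 9 days remain.
Then August (31): 31 days.
September 1–19, 2336: 19 days.
Total: 9 + 31 + 19 = 59 days.
59 mod 7 = 3, so 3 days before Saturday is Wednesday.

Wednesday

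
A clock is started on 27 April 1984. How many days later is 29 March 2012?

10198

From April 27, 1984 to April 27, 2011: 27 years, of which 6 contain a Feb 29 — 21×365 + 6×366 = 9861 days.
(2000 is a leap year (divisible by 400).)
April 2011: 30 − 27 = 3 days remain.
Then 10 full months totalling 305 days.
March 1–29, 2012: 29 days.
Residual: 337 days.
Total: 10198 days.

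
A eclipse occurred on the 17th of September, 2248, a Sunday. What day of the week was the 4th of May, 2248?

Thursday

Count forward from the earlier date (May 4, 2248) to the later (September 17, 2248):
May 2248: 31 − 4 = 27 days remain.
Then June (30), July (31), August (31): 30 + 31 + 31 = 92 days.
September 1–17, 2248: 17 days.
Total: 27 + 92 + 17 = 136 days.
136 mod 7 = 3, so 3 days before Sunday is Thursday.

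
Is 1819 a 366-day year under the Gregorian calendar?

No

1819 is not a leap year.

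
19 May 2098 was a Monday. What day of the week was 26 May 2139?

Tuesday

From May 19, 2098 to May 19, 2139: 41 years, of which 9 contain a Feb 29 — 32×365 + 9×366 = 14974 days.
(2100 is not a leap year (divisible by 100 but not 400).)
Within May 2139: 26 − 19 = 7 days.
Total: 14981 days.
14981 mod 7 = 1, so 1 day after Monday is Tuesday.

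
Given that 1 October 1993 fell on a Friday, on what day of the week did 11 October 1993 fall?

Monday

Within October 1993: 11 − 1 = 10 days.
10 mod 7 = 3, so 3 days after Friday is Monday.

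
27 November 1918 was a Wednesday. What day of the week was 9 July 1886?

Friday

Count forward from the earlier date (July 9, 1886) to the later (November 27, 1918):
From July 9, 1886 to July 9, 1918: 32 years, of which 7 contain a Feb 29 — 25×365 + 7×366 = 11687 days.
(1900 is not a leap year (divisible by 100 but not 400).)
July 1918: 31 − 9 = 22 days remain.
Then August (31), September (30), October (31): 31 + 30 + 31 = 92 days.
November 1–27, 1918: 27 days.
Residual: 141 days.
Total: 11828 days.
11828 mod 7 = 5, so 5 days before Wednesday is Friday.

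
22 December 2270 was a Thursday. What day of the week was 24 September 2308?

Thursday

Day-of-year of December 22, 2270: 356.
Day-of-year of September 24, 2308: 268.
2270 has 365 days, so 365 − 356 = 9 days remain in 2270.
Full years 2271–2307: 29 common + 8 leap = 29×365 + 8×366 = 13513 days.
Total: 9 + 13513 + 268 = 13790 days.
13790 is a multiple of 7, so 24 September 2308 falls on the same weekday: Thursday.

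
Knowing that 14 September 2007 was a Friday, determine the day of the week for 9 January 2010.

Saturday

Day-of-year of September 14, 2007: 257.
Day-of-year of January 9, 2010: 9.
2007 has 365 days, so 365 − 257 = 108 days remain in 2007.
Full years: 2008: 366; 2009: 365. Sum = 731.
Total: 108 + 731 + 9 = 848 days.
848 mod 7 = 1, so 1 day after Friday is Saturday.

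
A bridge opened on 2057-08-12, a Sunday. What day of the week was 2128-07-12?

From August 12, 2057 to August 12, 2127: 70 years, of which 16 contain a Feb 29 — 54×365 + 16×366 = 25566 days.
(2100 is not a leap year (divisible by 100 but not 400).)
August 2127: 31 − 12 = 19 days remain.
Then 10 full months totalling 304 days.
July 1–12, 2128: 12 days.
Residual: 335 days.
Total: 25901 days.
25901 mod 7 = 1, so 1 day after Sunday is Monday.

Monday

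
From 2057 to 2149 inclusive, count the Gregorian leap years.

22

Years divisible by 4: 2060, 2064, …, 2148 — 23 in all.
Of these, 2100 is divisible by 100 but not 400, so not leap.
Leap years: 23 − 1 = 22.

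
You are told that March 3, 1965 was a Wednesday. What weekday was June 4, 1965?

Friday

March 1965: 31 − 3 = 28 days remain.
Then April (30), May (31): 30 + 31 = 61 days.
June 1–4, 1965: 4 days.
Total: 28 + 61 + 4 = 93 days.
93 mod 7 = 2, so 2 days after Wednesday is Friday.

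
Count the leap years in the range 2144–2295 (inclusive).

37

Years divisible by 4: 2144, 2148, …, 2292 — 38 in all.
Of these, 2200 is divisible by 100 but not 400, so not leap.
Leap years: 38 − 1 = 37.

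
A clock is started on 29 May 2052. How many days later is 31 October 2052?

155

May 2052: 31 − 29 = 2 days remain.
Then June (30), July (31), August (31), September (30): 30 + 31 + 31 + 30 = 122 days.
October 1–31, 2052: 31 days.
Total: 2 + 122 + 31 = 155 days.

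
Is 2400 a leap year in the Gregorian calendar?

2400 is a leap year (divisible by 400).

Yes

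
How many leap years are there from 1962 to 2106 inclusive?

Years divisible by 4: 1964, 1968, …, 2104 — 36 in all.
Of these, 2100 is divisible by 100 but not 400, so not leap.
2000 is divisible by 400, so still leap.
Leap years: 36 − 1 = 35.

35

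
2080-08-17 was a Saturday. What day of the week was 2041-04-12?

Count forward from the earlier date (April 12, 2041) to the later (August 17, 2080):
From April 12, 2041 to April 12, 2080: 39 years, of which 10 contain a Feb 29 — 29×365 + 10×366 = 14245 days.
April 2080: 30 − 12 = 18 days remain.
Then May (31), June (30), July (31): 31 + 30 + 31 = 92 days.
August 1–17, 2080: 17 days.
Residual: 127 days.
Total: 14372 days.
14372 mod 7 = 1, so 1 day before Saturday is Friday.

Friday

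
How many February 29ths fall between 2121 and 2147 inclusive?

6

Years divisible by 4 in [2121, 2147]: 2124, 2128, 2132, 2136, 2140, 2144.
No century exceptions apply. Count: 6.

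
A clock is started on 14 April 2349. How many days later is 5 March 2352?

April 14, 2349 → April 14, 2350: 365 days.
April 14, 2350 → April 14, 2351: 365 days.
April 2351: 30 − 14 = 16 days remain.
Then 10 full months totalling 305 days.
March 1–5, 2352: 5 days.
Residual: 326 days.
Total: 1056 days.

1056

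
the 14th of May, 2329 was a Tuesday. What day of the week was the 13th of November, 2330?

Thursday

May 14, 2329 → May 14, 2330: 365 days.
May 2330: 31 − 14 = 17 days remain.
Then June (30), July (31), August (31), September (30), October (31): 30 + 31 + 31 + 30 + 31 = 153 days.
November 1–13, 2330: 13 days.
Residual: 183 days.
Total: 548 days.
548 mod 7 = 2, so 2 days after Tuesday is Thursday.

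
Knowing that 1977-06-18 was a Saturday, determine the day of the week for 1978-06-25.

Sunday

June 1977: 30 − 18 = 12 days remain.
Then 11 full months totalling 335 days.
June 1–25, 1978: 25 days.
Total: 12 + 335 + 25 = 372 days.
372 mod 7 = 1, so 1 day after Saturday is Sunday.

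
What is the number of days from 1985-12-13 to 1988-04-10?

849

December 13, 1985 → December 13, 1986: 365 days.
December 13, 1986 → December 13, 1987: 365 days.
December 1987: 31 − 13 = 18 days remain.
Then January (31), February 1988 (29), March (31): 31 + 29 + 31 = 91 days.
April 1–10, 1988: 10 days.
Residual: 119 days.
Total: 849 days.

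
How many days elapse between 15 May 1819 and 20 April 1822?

Day-of-year of May 15, 1819: 135.
Day-of-year of April 20, 1822: 110.
1819 has 365 days, so 365 − 135 = 230 days remain in 1819.
Full years: 1820: 366; 1821: 365. Sum = 731.
Total: 230 + 731 + 110 = 1071 days.

1071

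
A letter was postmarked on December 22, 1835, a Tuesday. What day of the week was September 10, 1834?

Wednesday

Count forward from the earlier date (September 10, 1834) to the later (December 22, 1835):
September 1834: 30 − 10 = 20 days remain.
Then 14 full months totalling 426 days.
December 1–22, 1835: 22 days.
Total: 20 + 426 + 22 = 468 days.
468 mod 7 = 6, so 6 days before Tuesday is Wednesday.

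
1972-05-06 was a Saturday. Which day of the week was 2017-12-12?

Tuesday

From May 6, 1972 to May 6, 2017: 45 years, of which 11 contain a Feb 29 — 34×365 + 11×366 = 16436 days.
(2000 is a leap year (divisible by 400).)
May 2017: 31 − 6 = 25 days remain.
Then June (30), July (31), August (31), September (30), October (31), November (30): 30 + 31 + 31 + 30 + 31 + 30 = 183 days.
December 1–12, 2017: 12 days.
Residual: 220 days.
Total: 16656 days.
16656 mod 7 = 3, so 3 days after Saturday is Tuesday.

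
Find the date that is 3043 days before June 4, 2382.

February 3, 2374

Count 3043 days before June 4, 2382:
From February 3, 2374 to February 3, 2382: 8 years, of which 2 contain a Feb 29 — 6×365 + 2×366 = 2922 days.
February 2382: 28 − 3 = 25 days remain (2382 is not a leap year, so February has 28 days).
Then March (31), April (30), May (31): 31 + 30 + 31 = 92 days.
June 1–4, 2382: 4 days.
Residual: 121 days.
Total: 3043 days.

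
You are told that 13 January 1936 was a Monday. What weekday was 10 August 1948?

Day-of-year of January 13, 1936: 13.
Day-of-year of August 10, 1948: 223.
1936 has 366 days, so 366 − 13 = 353 days remain in 1936.
Full years 1937–1947: 9 common + 2 leap = 9×365 + 2×366 = 4017 days.
Total: 353 + 4017 + 223 = 4593 days.
4593 mod 7 = 1, so 1 day after Monday is Tuesday.

Tuesday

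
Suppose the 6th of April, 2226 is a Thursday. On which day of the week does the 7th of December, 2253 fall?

Day-of-year of April 6, 2226: 96.
Day-of-year of December 7, 2253: 341.
2226 has 365 days, so 365 − 96 = 269 days remain in 2226.
Full years 2227–2252: 19 common + 7 leap = 19×365 + 7×366 = 9497 days.
Total: 269 + 9497 + 341 = 10107 days.
10107 mod 7 = 6, so 6 days after Thursday is Wednesday.

Wednesday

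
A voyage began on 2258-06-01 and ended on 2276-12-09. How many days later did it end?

6766

Day-of-year of June 1, 2258: 152.
Day-of-year of December 9, 2276: 344.
2258 has 365 days, so 365 − 152 = 213 days remain in 2258.
Full years 2259–2275: 13 common + 4 leap = 13×365 + 4×366 = 6209 days.
Total: 213 + 6209 + 344 = 6766 days.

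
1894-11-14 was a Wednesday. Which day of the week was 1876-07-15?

Saturday

Count forward from the earlier date (July 15, 1876) to the later (November 14, 1894):
From July 15, 1876 to July 15, 1894: 18 years, of which 4 contain a Feb 29 — 14×365 + 4×366 = 6574 days.
July 1894: 31 − 15 = 16 days remain.
Then August (31), September (30), October (31): 31 + 30 + 31 = 92 days.
November 1–14, 1894: 14 days.
Residual: 122 days.
Total: 6696 days.
6696 mod 7 = 4, so 4 days before Wednesday is Saturday.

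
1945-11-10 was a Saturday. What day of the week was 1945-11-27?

Within November 1945: 27 − 10 = 17 days.
17 mod 7 = 3, so 3 days after Saturday is Tuesday.

Tuesday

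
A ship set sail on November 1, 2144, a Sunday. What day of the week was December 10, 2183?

From November 1, 2144 to November 1, 2183: 39 years, of which 9 contain a Feb 29 — 30×365 + 9×366 = 14244 days.
November 2183: 30 − 1 = 29 days remain.
December 1–10, 2183: 10 days.
Residual: 39 days.
Total: 14283 days.
14283 mod 7 = 3, so 3 days after Sunday is Wednesday.

Wednesday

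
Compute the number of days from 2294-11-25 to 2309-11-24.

Day-of-year of November 25, 2294: 329.
Day-of-year of November 24, 2309: 328.
2294 has 365 days, so 365 − 329 = 36 days remain in 2294.
Full years 2295–2308: 11 common + 3 leap = 11×365 + 3×366 = 5113 days.
Total: 36 + 5113 + 328 = 5477 days.

5477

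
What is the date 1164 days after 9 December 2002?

15 February 2006

Count 1164 days after December 9, 2002:
Day-of-year of December 9, 2002: 343.
Day-of-year of February 15, 2006: 46.
2002 has 365 days, so 365 − 343 = 22 days remain in 2002.
Full years: 2003: 365; 2004: 366; 2005: 365. Sum = 1096.
Total: 22 + 1096 + 46 = 1164 days.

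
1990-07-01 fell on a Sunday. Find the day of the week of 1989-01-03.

Count forward from the earlier date (January 3, 1989) to the later (July 1, 1990):
January 1989: 31 − 3 = 28 days remain.
Then 17 full months totalling 515 days.
July 1, 1990: 1 day.
Total: 28 + 515 + 1 = 544 days.
544 mod 7 = 5, so 5 days before Sunday is Tuesday.

Tuesday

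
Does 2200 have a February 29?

2200 is not a leap year (divisible by 100 but not 400).

No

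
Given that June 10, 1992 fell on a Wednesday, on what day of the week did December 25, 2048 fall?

Day-of-year of June 10, 1992: 162.
Day-of-year of December 25, 2048: 360.
1992 has 366 days, so 366 − 162 = 204 days remain in 1992.
Full years 1993–2047: 42 common + 13 leap = 42×365 + 13×366 = 20088 days.
Total: 204 + 20088 + 360 = 20652 days.
20652 mod 7 = 2, so 2 days after Wednesday is Friday.

Friday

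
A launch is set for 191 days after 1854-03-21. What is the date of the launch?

1854-09-28

Count 191 days after March 21, 1854:
March 1854: 31 − 21 = 10 days remain.
Then April (30), May (31), June (30), July (31), August (31): 30 + 31 + 30 + 31 + 31 = 153 days.
September 1–28, 1854: 28 days.
Total: 10 + 153 + 28 = 191 days.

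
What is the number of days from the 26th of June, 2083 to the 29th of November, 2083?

June 2083: 30 − 26 = 4 days remain.
Then July (31), August (31), September (30), October (31): 31 + 31 + 30 + 31 = 123 days.
November 1–29, 2083: 29 days.
Total: 4 + 123 + 29 = 156 days.

156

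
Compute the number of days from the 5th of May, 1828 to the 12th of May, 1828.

Within May 1828: 12 − 5 = 7 days.

7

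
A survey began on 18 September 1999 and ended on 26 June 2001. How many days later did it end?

Day-of-year of September 18, 1999: 261.
Day-of-year of June 26, 2001: 177.
1999 has 365 days, so 365 − 261 = 104 days remain in 1999.
Full years: 2000: 366. Sum = 366.
Total: 104 + 366 + 177 = 647 days.

647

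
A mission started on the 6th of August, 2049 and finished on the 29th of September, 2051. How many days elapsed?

August 2049: 31 − 6 = 25 days remain.
Then 24 full months totalling 730 days.
September 1–29, 2051: 29 days.
Total: 25 + 730 + 29 = 784 days.

784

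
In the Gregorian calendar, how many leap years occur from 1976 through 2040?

17

Years divisible by 4: 1976, 1980, …, 2040 — 17 in all.
2000 is divisible by 400, so still leap.
No century exceptions apply. Count: 17.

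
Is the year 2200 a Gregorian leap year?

No

2200 is not a leap year (divisible by 100 but not 400).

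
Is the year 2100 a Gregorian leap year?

2100 is not a leap year (divisible by 100 but not 400).

No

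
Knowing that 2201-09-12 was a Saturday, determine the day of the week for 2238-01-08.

Monday

Day-of-year of September 12, 2201: 255.
Day-of-year of January 8, 2238: 8.
2201 has 365 days, so 365 − 255 = 110 days remain in 2201.
Full years 2202–2237: 27 common + 9 leap = 27×365 + 9×366 = 13149 days.
Total: 110 + 13149 + 8 = 13267 days.
13267 mod 7 = 2, so 2 days after Saturday is Monday.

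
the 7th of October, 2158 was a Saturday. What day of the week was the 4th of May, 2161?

October 7, 2158 → October 7, 2159: 365 days.
October 7, 2159 → October 7, 2160: 366 days (2160 is a leap year).
October 2160: 31 − 7 = 24 days remain.
Then November (30), December (31), January (31), February 2161 (28), March (31), April (30): 30 + 31 + 31 + 28 + 31 + 30 = 181 days.
May 1–4, 2161: 4 days.
Residual: 209 days.
Total: 940 days.
940 mod 7 = 2, so 2 days after Saturday is Monday.

Monday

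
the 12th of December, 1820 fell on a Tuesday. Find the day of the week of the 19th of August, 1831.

Friday

Day-of-year of December 12, 1820: 347.
Day-of-year of August 19, 1831: 231.
1820 has 366 days, so 366 − 347 = 19 days remain in 1820.
Full years 1821–1830: 8 common + 2 leap = 8×365 + 2×366 = 3652 days.
Total: 19 + 3652 + 231 = 3902 days.
3902 mod 7 = 3, so 3 days after Tuesday is Friday.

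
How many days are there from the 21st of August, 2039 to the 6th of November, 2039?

77

August 2039: 31 − 21 = 10 days remain.
Then September (30), October (31): 30 + 31 = 61 days.
November 1–6, 2039: 6 days.
Total: 10 + 61 + 6 = 77 days.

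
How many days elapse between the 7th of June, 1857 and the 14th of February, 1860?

June 7, 1857 → June 7, 1858: 365 days.
June 7, 1858 → June 7, 1859: 365 days.
June 1859: 30 − 7 = 23 days remain.
Then July (31), August (31), September (30), October (31), November (30), December (31), January (31): 31 + 31 + 30 + 31 + 30 + 31 + 31 = 215 days.
February 1–14, 1860: 14 days (1860 is a leap year).
Residual: 252 days.
Total: 982 days.

982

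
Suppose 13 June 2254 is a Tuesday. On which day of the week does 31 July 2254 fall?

June 2254: 30 − 13 = 17 days remain.
July 1–31, 2254: 31 days.
Total: 17 + 31 = 48 days.
48 mod 7 = 6, so 6 days after Tuesday is Monday.

Monday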